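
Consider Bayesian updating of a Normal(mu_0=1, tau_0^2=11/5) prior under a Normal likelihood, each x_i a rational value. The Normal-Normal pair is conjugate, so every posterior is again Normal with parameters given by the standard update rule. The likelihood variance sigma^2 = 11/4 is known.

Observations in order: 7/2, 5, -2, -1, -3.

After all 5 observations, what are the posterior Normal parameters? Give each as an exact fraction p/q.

mu_0=3/5, tau_0^2=11/25

obs 1: x=7/2 → posterior Normal(19/9, 11/9)
obs 2: x=5 → posterior Normal(3, 11/13)
obs 3: x=-2 → posterior Normal(31/17, 11/17)
obs 4: x=-1 → posterior Normal(9/7, 11/21)
obs 5: x=-3 → posterior Normal(3/5, 11/25)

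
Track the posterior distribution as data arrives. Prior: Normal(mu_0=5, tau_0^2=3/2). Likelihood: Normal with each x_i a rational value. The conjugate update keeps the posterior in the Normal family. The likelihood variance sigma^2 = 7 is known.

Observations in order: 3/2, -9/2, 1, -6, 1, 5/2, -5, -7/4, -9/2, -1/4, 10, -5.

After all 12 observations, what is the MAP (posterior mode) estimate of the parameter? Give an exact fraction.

37/50

obs 1: x=3/2 → posterior Normal(149/34, 21/17)
obs 2: x=-9/2 → posterior Normal(61/20, 21/20)
obs 3: x=1 → posterior Normal(64/23, 21/23)
obs 4: x=-6 → posterior Normal(23/13, 21/26)
obs 5: x=1 → posterior Normal(49/29, 21/29)
obs 6: x=5/2 → posterior Normal(113/64, 21/32)
obs 7: x=-5 → posterior Normal(83/70, 3/5)
obs 8: x=-7/4 → posterior Normal(145/152, 21/38)
obs 9: x=-9/2 → posterior Normal(91/164, 21/41)
obs 10: x=-1/4 → posterior Normal(1/2, 21/44)
obs 11: x=10 → posterior Normal(52/47, 21/47)
obs 12: x=-5 → posterior Normal(37/50, 21/50)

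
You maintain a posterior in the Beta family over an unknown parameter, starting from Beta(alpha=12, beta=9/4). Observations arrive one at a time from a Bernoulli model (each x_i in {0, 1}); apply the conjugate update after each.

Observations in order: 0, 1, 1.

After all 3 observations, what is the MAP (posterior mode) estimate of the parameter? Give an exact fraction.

52/61

obs 1: x=0 → posterior Beta(12, 13/4)
obs 2: x=1 → posterior Beta(13, 13/4)
obs 3: x=1 → posterior Beta(14, 13/4)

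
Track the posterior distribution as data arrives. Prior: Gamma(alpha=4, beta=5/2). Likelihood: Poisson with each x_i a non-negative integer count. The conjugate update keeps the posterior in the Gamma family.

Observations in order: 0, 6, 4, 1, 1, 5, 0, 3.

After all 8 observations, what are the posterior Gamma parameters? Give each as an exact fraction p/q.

alpha=24, beta=21/2

obs 1: x=0 → posterior Gamma(4, 7/2)
obs 2: x=6 → posterior Gamma(10, 9/2)
obs 3: x=4 → posterior Gamma(14, 11/2)
obs 4: x=1 → posterior Gamma(15, 13/2)
obs 5: x=1 → posterior Gamma(16, 15/2)
obs 6: x=5 → posterior Gamma(21, 17/2)
obs 7: x=0 → posterior Gamma(21, 19/2)
obs 8: x=3 → posterior Gamma(24, 21/2)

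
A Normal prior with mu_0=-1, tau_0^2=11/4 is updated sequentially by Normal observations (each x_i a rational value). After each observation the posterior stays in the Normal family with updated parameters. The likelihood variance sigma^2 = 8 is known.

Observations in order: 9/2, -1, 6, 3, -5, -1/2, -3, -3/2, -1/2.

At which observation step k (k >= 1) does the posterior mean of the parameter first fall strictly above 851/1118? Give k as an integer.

k = 3

obs 1: x=9/2 → posterior Normal(35/86, 88/43)
obs 2: x=-1 → posterior Normal(13/108, 44/27)
obs 3: x=6 → posterior Normal(29/26, 88/65)
obs 4: x=3 → posterior Normal(211/152, 22/19)
obs 5: x=-5 → posterior Normal(101/174, 88/87)
obs 6: x=-1/2 → posterior Normal(45/98, 44/49)
obs 7: x=-3 → posterior Normal(12/109, 88/109)
obs 8: x=-3/2 → posterior Normal(-3/80, 11/15)
obs 9: x=-1/2 → posterior Normal(-10/131, 88/131)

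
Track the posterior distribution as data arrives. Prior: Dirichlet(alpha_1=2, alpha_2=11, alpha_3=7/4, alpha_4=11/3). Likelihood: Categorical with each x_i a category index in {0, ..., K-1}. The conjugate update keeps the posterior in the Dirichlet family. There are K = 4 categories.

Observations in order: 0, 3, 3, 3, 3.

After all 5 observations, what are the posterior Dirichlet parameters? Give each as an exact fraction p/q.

obs 1: x=0 → posterior Dirichlet(3, 11, 7/4, 11/3)
obs 2: x=3 → posterior Dirichlet(3, 11, 7/4, 14/3)
obs 3: x=3 → posterior Dirichlet(3, 11, 7/4, 17/3)
obs 4: x=3 → posterior Dirichlet(3, 11, 7/4, 20/3)
obs 5: x=3 → posterior Dirichlet(3, 11, 7/4, 23/3)

alpha_1=3, alpha_2=11, alpha_3=7/4, alpha_4=23/3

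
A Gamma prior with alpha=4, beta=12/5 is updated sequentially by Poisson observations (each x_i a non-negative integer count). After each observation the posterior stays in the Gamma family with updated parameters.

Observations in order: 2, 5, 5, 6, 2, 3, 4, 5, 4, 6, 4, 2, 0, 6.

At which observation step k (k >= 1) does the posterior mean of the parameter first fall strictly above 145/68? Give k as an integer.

k = 2

obs 1: x=2 → posterior Gamma(6, 17/5)
obs 2: x=5 → posterior Gamma(11, 22/5)
obs 3: x=5 → posterior Gamma(16, 27/5)
obs 4: x=6 → posterior Gamma(22, 32/5)
obs 5: x=2 → posterior Gamma(24, 37/5)
obs 6: x=3 → posterior Gamma(27, 42/5)
obs 7: x=4 → posterior Gamma(31, 47/5)
obs 8: x=5 → posterior Gamma(36, 52/5)
obs 9: x=4 → posterior Gamma(40, 57/5)
obs 10: x=6 → posterior Gamma(46, 62/5)
obs 11: x=4 → posterior Gamma(50, 67/5)
obs 12: x=2 → posterior Gamma(52, 72/5)
obs 13: x=0 → posterior Gamma(52, 77/5)
obs 14: x=6 → posterior Gamma(58, 82/5)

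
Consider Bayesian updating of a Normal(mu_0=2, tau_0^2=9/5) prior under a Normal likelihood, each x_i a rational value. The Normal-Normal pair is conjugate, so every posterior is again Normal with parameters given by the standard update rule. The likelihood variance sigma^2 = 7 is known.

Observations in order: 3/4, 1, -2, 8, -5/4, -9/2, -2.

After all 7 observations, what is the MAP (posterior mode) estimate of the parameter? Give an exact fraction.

5/7

obs 1: x=3/4 → posterior Normal(307/176, 63/44)
obs 2: x=1 → posterior Normal(343/212, 63/53)
obs 3: x=-2 → posterior Normal(271/248, 63/62)
obs 4: x=8 → posterior Normal(559/284, 63/71)
obs 5: x=-5/4 → posterior Normal(257/160, 63/80)
obs 6: x=-9/2 → posterior Normal(88/89, 63/89)
obs 7: x=-2 → posterior Normal(5/7, 9/14)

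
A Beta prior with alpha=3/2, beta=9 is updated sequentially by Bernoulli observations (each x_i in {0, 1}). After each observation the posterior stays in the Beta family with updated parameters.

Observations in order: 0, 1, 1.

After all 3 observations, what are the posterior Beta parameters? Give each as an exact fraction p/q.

obs 1: x=0 → posterior Beta(3/2, 10)
obs 2: x=1 → posterior Beta(5/2, 10)
obs 3: x=1 → posterior Beta(7/2, 10)

alpha=7/2, beta=10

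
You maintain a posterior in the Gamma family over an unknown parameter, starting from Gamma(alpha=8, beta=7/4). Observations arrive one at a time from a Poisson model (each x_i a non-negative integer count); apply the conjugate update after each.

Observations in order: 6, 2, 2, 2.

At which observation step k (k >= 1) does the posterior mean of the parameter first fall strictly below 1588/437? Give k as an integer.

k = 4

obs 1: x=6 → posterior Gamma(14, 11/4)
obs 2: x=2 → posterior Gamma(16, 15/4)
obs 3: x=2 → posterior Gamma(18, 19/4)
obs 4: x=2 → posterior Gamma(20, 23/4)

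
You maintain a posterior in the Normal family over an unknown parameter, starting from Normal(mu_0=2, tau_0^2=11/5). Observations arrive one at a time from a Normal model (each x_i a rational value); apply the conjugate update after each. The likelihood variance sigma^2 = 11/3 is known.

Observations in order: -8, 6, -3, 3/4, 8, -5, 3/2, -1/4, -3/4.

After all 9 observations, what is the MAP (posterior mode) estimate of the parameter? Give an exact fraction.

31/128

obs 1: x=-8 → posterior Normal(-7/4, 11/8)
obs 2: x=6 → posterior Normal(4/11, 1)
obs 3: x=-3 → posterior Normal(-5/14, 11/14)
obs 4: x=3/4 → posterior Normal(-11/68, 11/17)
obs 5: x=8 → posterior Normal(17/16, 11/20)
obs 6: x=-5 → posterior Normal(25/92, 11/23)
obs 7: x=3/2 → posterior Normal(43/104, 11/26)
obs 8: x=-1/4 → posterior Normal(10/29, 11/29)
obs 9: x=-3/4 → posterior Normal(31/128, 11/32)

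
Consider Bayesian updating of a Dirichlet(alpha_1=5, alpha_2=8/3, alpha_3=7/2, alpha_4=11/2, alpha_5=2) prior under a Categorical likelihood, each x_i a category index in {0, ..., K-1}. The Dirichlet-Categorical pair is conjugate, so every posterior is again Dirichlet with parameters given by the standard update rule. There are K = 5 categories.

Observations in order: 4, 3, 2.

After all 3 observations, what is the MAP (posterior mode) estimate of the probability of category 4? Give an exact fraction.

3/25

obs 1: x=4 → posterior Dirichlet(5, 8/3, 7/2, 11/2, 3)
obs 2: x=3 → posterior Dirichlet(5, 8/3, 7/2, 13/2, 3)
obs 3: x=2 → posterior Dirichlet(5, 8/3, 9/2, 13/2, 3)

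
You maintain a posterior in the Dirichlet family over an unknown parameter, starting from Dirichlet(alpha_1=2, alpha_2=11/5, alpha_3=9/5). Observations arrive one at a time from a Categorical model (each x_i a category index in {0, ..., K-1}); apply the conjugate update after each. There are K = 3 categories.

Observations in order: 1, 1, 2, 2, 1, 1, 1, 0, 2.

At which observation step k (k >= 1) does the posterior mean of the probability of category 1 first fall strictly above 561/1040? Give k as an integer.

obs 1: x=1 → posterior Dirichlet(2, 16/5, 9/5)
obs 2: x=1 → posterior Dirichlet(2, 21/5, 9/5)
obs 3: x=2 → posterior Dirichlet(2, 21/5, 14/5)
obs 4: x=2 → posterior Dirichlet(2, 21/5, 19/5)
obs 5: x=1 → posterior Dirichlet(2, 26/5, 19/5)
obs 6: x=1 → posterior Dirichlet(2, 31/5, 19/5)
obs 7: x=1 → posterior Dirichlet(2, 36/5, 19/5)
obs 8: x=0 → posterior Dirichlet(3, 36/5, 19/5)
obs 9: x=2 → posterior Dirichlet(3, 36/5, 24/5)

k = 7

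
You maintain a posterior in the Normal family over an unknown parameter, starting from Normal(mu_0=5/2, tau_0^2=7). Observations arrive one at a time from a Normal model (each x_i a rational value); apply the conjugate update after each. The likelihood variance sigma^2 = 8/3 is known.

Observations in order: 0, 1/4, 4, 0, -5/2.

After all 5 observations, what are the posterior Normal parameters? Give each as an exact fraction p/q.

obs 1: x=0 → posterior Normal(20/29, 56/29)
obs 2: x=1/4 → posterior Normal(101/200, 28/25)
obs 3: x=4 → posterior Normal(437/284, 56/71)
obs 4: x=0 → posterior Normal(19/16, 14/23)
obs 5: x=-5/2 → posterior Normal(227/452, 56/113)

mu_0=227/452, tau_0^2=56/113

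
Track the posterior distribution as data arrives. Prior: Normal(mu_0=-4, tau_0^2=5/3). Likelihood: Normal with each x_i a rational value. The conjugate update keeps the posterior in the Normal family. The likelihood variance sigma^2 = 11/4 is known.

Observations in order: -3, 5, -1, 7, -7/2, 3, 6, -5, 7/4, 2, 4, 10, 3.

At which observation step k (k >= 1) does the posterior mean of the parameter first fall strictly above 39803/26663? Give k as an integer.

k = 13

obs 1: x=-3 → posterior Normal(-192/53, 55/53)
obs 2: x=5 → posterior Normal(-92/73, 55/73)
obs 3: x=-1 → posterior Normal(-112/93, 55/93)
obs 4: x=7 → posterior Normal(28/113, 55/113)
obs 5: x=-7/2 → posterior Normal(-6/19, 55/133)
obs 6: x=3 → posterior Normal(2/17, 55/153)
obs 7: x=6 → posterior Normal(138/173, 55/173)
obs 8: x=-5 → posterior Normal(38/193, 55/193)
obs 9: x=7/4 → posterior Normal(73/213, 55/213)
obs 10: x=2 → posterior Normal(113/233, 55/233)
obs 11: x=4 → posterior Normal(193/253, 5/23)
obs 12: x=10 → posterior Normal(131/91, 55/273)
obs 13: x=3 → posterior Normal(453/293, 55/293)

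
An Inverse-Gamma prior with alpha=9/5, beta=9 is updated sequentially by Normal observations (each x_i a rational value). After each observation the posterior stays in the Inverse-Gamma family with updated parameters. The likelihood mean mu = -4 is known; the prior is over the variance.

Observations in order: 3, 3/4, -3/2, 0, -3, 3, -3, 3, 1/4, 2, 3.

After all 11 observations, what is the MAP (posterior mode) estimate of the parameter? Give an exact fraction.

12595/664

obs 1: x=3 → posterior Inverse-Gamma(23/10, 67/2)
obs 2: x=3/4 → posterior Inverse-Gamma(14/5, 1433/32)
obs 3: x=-3/2 → posterior Inverse-Gamma(33/10, 1533/32)
obs 4: x=0 → posterior Inverse-Gamma(19/5, 1789/32)
obs 5: x=-3 → posterior Inverse-Gamma(43/10, 1805/32)
obs 6: x=3 → posterior Inverse-Gamma(24/5, 2589/32)
obs 7: x=-3 → posterior Inverse-Gamma(53/10, 2605/32)
obs 8: x=3 → posterior Inverse-Gamma(29/5, 3389/32)
obs 9: x=1/4 → posterior Inverse-Gamma(63/10, 1839/16)
obs 10: x=2 → posterior Inverse-Gamma(34/5, 2127/16)
obs 11: x=3 → posterior Inverse-Gamma(73/10, 2519/16)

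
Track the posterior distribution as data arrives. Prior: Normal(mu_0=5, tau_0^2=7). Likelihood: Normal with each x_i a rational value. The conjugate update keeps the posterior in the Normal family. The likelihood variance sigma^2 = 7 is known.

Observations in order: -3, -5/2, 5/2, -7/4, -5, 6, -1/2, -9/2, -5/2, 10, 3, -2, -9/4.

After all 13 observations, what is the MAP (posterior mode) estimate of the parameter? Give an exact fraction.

obs 1: x=-3 → posterior Normal(1, 7/2)
obs 2: x=-5/2 → posterior Normal(-1/6, 7/3)
obs 3: x=5/2 → posterior Normal(1/2, 7/4)
obs 4: x=-7/4 → posterior Normal(1/20, 7/5)
obs 5: x=-5 → posterior Normal(-19/24, 7/6)
obs 6: x=6 → posterior Normal(5/28, 1)
obs 7: x=-1/2 → posterior Normal(3/32, 7/8)
obs 8: x=-9/2 → posterior Normal(-5/12, 7/9)
obs 9: x=-5/2 → posterior Normal(-5/8, 7/10)
obs 10: x=10 → posterior Normal(15/44, 7/11)
obs 11: x=3 → posterior Normal(9/16, 7/12)
obs 12: x=-2 → posterior Normal(19/52, 7/13)
obs 13: x=-9/4 → posterior Normal(5/28, 1/2)

5/28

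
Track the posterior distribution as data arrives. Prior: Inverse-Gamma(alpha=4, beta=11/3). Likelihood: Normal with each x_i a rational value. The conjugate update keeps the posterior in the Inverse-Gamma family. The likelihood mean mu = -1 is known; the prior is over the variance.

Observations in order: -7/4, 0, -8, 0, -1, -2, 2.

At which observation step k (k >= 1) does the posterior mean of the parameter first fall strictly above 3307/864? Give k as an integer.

k = 3

obs 1: x=-7/4 → posterior Inverse-Gamma(9/2, 379/96)
obs 2: x=0 → posterior Inverse-Gamma(5, 427/96)
obs 3: x=-8 → posterior Inverse-Gamma(11/2, 2779/96)
obs 4: x=0 → posterior Inverse-Gamma(6, 2827/96)
obs 5: x=-1 → posterior Inverse-Gamma(13/2, 2827/96)
obs 6: x=-2 → posterior Inverse-Gamma(7, 2875/96)
obs 7: x=2 → posterior Inverse-Gamma(15/2, 3307/96)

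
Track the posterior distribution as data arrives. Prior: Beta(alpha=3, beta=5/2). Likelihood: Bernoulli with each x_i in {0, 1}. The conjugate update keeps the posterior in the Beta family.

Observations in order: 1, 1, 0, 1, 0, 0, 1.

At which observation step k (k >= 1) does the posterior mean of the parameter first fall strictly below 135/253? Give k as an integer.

k = 6

obs 1: x=1 → posterior Beta(4, 5/2)
obs 2: x=1 → posterior Beta(5, 5/2)
obs 3: x=0 → posterior Beta(5, 7/2)
obs 4: x=1 → posterior Beta(6, 7/2)
obs 5: x=0 → posterior Beta(6, 9/2)
obs 6: x=0 → posterior Beta(6, 11/2)
obs 7: x=1 → posterior Beta(7, 11/2)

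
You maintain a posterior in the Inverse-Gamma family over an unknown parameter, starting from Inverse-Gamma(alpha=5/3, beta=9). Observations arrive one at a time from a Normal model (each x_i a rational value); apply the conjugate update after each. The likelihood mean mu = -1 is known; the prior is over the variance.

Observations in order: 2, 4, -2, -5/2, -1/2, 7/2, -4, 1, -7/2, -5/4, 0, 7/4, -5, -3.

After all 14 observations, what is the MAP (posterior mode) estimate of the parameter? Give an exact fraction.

obs 1: x=2 → posterior Inverse-Gamma(13/6, 27/2)
obs 2: x=4 → posterior Inverse-Gamma(8/3, 26)
obs 3: x=-2 → posterior Inverse-Gamma(19/6, 53/2)
obs 4: x=-5/2 → posterior Inverse-Gamma(11/3, 221/8)
obs 5: x=-1/2 → posterior Inverse-Gamma(25/6, 111/4)
obs 6: x=7/2 → posterior Inverse-Gamma(14/3, 303/8)
obs 7: x=-4 → posterior Inverse-Gamma(31/6, 339/8)
obs 8: x=1 → posterior Inverse-Gamma(17/3, 355/8)
obs 9: x=-7/2 → posterior Inverse-Gamma(37/6, 95/2)
obs 10: x=-5/4 → posterior Inverse-Gamma(20/3, 1521/32)
obs 11: x=0 → posterior Inverse-Gamma(43/6, 1537/32)
obs 12: x=7/4 → posterior Inverse-Gamma(23/3, 829/16)
obs 13: x=-5 → posterior Inverse-Gamma(49/6, 957/16)
obs 14: x=-3 → posterior Inverse-Gamma(26/3, 989/16)

2967/464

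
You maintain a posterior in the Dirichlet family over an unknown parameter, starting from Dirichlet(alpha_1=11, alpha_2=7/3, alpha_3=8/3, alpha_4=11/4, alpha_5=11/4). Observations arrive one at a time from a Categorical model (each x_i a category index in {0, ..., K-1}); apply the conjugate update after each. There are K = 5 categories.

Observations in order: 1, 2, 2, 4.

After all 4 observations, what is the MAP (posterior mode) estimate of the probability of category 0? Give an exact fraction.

obs 1: x=1 → posterior Dirichlet(11, 10/3, 8/3, 11/4, 11/4)
obs 2: x=2 → posterior Dirichlet(11, 10/3, 11/3, 11/4, 11/4)
obs 3: x=2 → posterior Dirichlet(11, 10/3, 14/3, 11/4, 11/4)
obs 4: x=4 → posterior Dirichlet(11, 10/3, 14/3, 11/4, 15/4)

20/41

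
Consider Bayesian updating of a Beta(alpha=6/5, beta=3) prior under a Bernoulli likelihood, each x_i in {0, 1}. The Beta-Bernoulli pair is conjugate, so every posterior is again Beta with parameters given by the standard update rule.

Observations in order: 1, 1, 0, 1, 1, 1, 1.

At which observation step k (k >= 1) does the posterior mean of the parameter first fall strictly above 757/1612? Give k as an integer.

k = 2

obs 1: x=1 → posterior Beta(11/5, 3)
obs 2: x=1 → posterior Beta(16/5, 3)
obs 3: x=0 → posterior Beta(16/5, 4)
obs 4: x=1 → posterior Beta(21/5, 4)
obs 5: x=1 → posterior Beta(26/5, 4)
obs 6: x=1 → posterior Beta(31/5, 4)
obs 7: x=1 → posterior Beta(36/5, 4)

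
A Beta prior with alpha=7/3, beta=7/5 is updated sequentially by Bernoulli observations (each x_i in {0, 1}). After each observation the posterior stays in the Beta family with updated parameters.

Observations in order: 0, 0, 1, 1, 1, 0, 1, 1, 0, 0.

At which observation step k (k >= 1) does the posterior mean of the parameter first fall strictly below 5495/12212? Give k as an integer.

k = 2

obs 1: x=0 → posterior Beta(7/3, 12/5)
obs 2: x=0 → posterior Beta(7/3, 17/5)
obs 3: x=1 → posterior Beta(10/3, 17/5)
obs 4: x=1 → posterior Beta(13/3, 17/5)
obs 5: x=1 → posterior Beta(16/3, 17/5)
obs 6: x=0 → posterior Beta(16/3, 22/5)
obs 7: x=1 → posterior Beta(19/3, 22/5)
obs 8: x=1 → posterior Beta(22/3, 22/5)
obs 9: x=0 → posterior Beta(22/3, 27/5)
obs 10: x=0 → posterior Beta(22/3, 32/5)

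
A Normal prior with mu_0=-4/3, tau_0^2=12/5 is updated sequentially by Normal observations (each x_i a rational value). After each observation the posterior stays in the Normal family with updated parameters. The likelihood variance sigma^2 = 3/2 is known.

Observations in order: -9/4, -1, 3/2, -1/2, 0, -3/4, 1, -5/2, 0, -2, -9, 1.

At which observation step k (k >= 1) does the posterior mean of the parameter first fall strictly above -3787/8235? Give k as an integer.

obs 1: x=-9/4 → posterior Normal(-74/39, 12/13)
obs 2: x=-1 → posterior Normal(-14/9, 4/7)
obs 3: x=3/2 → posterior Normal(-62/87, 12/29)
obs 4: x=-1/2 → posterior Normal(-2/3, 12/37)
obs 5: x=0 → posterior Normal(-74/135, 4/15)
obs 6: x=-3/4 → posterior Normal(-92/159, 12/53)
obs 7: x=1 → posterior Normal(-68/183, 12/61)
obs 8: x=-5/2 → posterior Normal(-128/207, 4/23)
obs 9: x=0 → posterior Normal(-128/231, 12/77)
obs 10: x=-2 → posterior Normal(-176/255, 12/85)
obs 11: x=-9 → posterior Normal(-392/279, 4/31)
obs 12: x=1 → posterior Normal(-368/303, 12/101)

k = 7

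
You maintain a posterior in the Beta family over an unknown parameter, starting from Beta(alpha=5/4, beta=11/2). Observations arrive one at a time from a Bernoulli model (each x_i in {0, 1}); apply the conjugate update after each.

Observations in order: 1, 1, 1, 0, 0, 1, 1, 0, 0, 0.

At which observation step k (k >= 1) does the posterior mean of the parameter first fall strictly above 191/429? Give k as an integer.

k = 7

obs 1: x=1 → posterior Beta(9/4, 11/2)
obs 2: x=1 → posterior Beta(13/4, 11/2)
obs 3: x=1 → posterior Beta(17/4, 11/2)
obs 4: x=0 → posterior Beta(17/4, 13/2)
obs 5: x=0 → posterior Beta(17/4, 15/2)
obs 6: x=1 → posterior Beta(21/4, 15/2)
obs 7: x=1 → posterior Beta(25/4, 15/2)
obs 8: x=0 → posterior Beta(25/4, 17/2)
obs 9: x=0 → posterior Beta(25/4, 19/2)
obs 10: x=0 → posterior Beta(25/4, 21/2)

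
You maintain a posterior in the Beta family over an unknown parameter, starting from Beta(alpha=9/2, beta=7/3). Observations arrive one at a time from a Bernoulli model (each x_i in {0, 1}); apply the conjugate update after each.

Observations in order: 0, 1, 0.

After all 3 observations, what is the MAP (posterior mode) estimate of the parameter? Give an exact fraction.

obs 1: x=0 → posterior Beta(9/2, 10/3)
obs 2: x=1 → posterior Beta(11/2, 10/3)
obs 3: x=0 → posterior Beta(11/2, 13/3)

27/47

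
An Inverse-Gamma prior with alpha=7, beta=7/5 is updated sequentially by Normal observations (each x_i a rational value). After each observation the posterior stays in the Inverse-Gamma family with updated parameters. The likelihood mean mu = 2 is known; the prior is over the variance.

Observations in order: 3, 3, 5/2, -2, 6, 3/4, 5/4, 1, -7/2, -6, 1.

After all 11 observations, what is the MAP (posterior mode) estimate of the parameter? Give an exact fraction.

5417/1080

obs 1: x=3 → posterior Inverse-Gamma(15/2, 19/10)
obs 2: x=3 → posterior Inverse-Gamma(8, 12/5)
obs 3: x=5/2 → posterior Inverse-Gamma(17/2, 101/40)
obs 4: x=-2 → posterior Inverse-Gamma(9, 421/40)
obs 5: x=6 → posterior Inverse-Gamma(19/2, 741/40)
obs 6: x=3/4 → posterior Inverse-Gamma(10, 3089/160)
obs 7: x=5/4 → posterior Inverse-Gamma(21/2, 1567/80)
obs 8: x=1 → posterior Inverse-Gamma(11, 1607/80)
obs 9: x=-7/2 → posterior Inverse-Gamma(23/2, 2817/80)
obs 10: x=-6 → posterior Inverse-Gamma(12, 5377/80)
obs 11: x=1 → posterior Inverse-Gamma(25/2, 5417/80)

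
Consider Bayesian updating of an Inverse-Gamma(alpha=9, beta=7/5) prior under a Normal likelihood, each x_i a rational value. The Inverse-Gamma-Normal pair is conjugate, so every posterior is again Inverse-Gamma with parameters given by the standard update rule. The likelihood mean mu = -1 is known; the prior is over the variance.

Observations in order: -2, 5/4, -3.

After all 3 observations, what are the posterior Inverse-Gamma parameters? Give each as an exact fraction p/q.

alpha=21/2, beta=1029/160

obs 1: x=-2 → posterior Inverse-Gamma(19/2, 19/10)
obs 2: x=5/4 → posterior Inverse-Gamma(10, 709/160)
obs 3: x=-3 → posterior Inverse-Gamma(21/2, 1029/160)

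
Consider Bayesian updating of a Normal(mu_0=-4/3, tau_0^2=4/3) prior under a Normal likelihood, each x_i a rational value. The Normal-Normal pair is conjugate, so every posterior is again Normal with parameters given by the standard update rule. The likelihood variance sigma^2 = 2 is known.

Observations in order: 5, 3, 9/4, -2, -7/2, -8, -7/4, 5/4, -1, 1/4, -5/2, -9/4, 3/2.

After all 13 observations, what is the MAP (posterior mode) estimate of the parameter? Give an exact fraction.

-39/58

obs 1: x=5 → posterior Normal(6/5, 4/5)
obs 2: x=3 → posterior Normal(12/7, 4/7)
obs 3: x=9/4 → posterior Normal(11/6, 4/9)
obs 4: x=-2 → posterior Normal(25/22, 4/11)
obs 5: x=-7/2 → posterior Normal(11/26, 4/13)
obs 6: x=-8 → posterior Normal(-7/10, 4/15)
obs 7: x=-7/4 → posterior Normal(-14/17, 4/17)
obs 8: x=5/4 → posterior Normal(-23/38, 4/19)
obs 9: x=-1 → posterior Normal(-9/14, 4/21)
obs 10: x=1/4 → posterior Normal(-13/23, 4/23)
obs 11: x=-5/2 → posterior Normal(-18/25, 4/25)
obs 12: x=-9/4 → posterior Normal(-5/6, 4/27)
obs 13: x=3/2 → posterior Normal(-39/58, 4/29)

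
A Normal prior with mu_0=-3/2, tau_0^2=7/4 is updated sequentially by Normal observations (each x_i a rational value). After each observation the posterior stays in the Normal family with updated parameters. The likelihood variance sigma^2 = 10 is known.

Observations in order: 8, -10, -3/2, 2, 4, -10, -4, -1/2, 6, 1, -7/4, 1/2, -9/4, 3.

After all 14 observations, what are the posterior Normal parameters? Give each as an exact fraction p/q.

obs 1: x=8 → posterior Normal(-4/47, 70/47)
obs 2: x=-10 → posterior Normal(-37/27, 35/27)
obs 3: x=-3/2 → posterior Normal(-169/122, 70/61)
obs 4: x=2 → posterior Normal(-141/136, 35/34)
obs 5: x=4 → posterior Normal(-17/30, 14/15)
obs 6: x=-10 → posterior Normal(-225/164, 35/41)
obs 7: x=-4 → posterior Normal(-281/178, 70/89)
obs 8: x=-1/2 → posterior Normal(-3/2, 35/48)
obs 9: x=6 → posterior Normal(-102/103, 70/103)
obs 10: x=1 → posterior Normal(-19/22, 7/11)
obs 11: x=-7/4 → posterior Normal(-11/12, 70/117)
obs 12: x=1/2 → posterior Normal(-415/496, 35/62)
obs 13: x=-9/4 → posterior Normal(-239/262, 70/131)
obs 14: x=3 → posterior Normal(-197/276, 35/69)

mu_0=-197/276, tau_0^2=35/69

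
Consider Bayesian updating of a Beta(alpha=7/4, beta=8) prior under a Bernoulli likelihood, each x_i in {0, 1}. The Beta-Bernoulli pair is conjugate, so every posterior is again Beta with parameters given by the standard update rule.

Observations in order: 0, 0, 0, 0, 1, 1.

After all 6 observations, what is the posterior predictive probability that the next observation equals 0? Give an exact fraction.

16/21

obs 1: x=0 → posterior Beta(7/4, 9)
obs 2: x=0 → posterior Beta(7/4, 10)
obs 3: x=0 → posterior Beta(7/4, 11)
obs 4: x=0 → posterior Beta(7/4, 12)
obs 5: x=1 → posterior Beta(11/4, 12)
obs 6: x=1 → posterior Beta(15/4, 12)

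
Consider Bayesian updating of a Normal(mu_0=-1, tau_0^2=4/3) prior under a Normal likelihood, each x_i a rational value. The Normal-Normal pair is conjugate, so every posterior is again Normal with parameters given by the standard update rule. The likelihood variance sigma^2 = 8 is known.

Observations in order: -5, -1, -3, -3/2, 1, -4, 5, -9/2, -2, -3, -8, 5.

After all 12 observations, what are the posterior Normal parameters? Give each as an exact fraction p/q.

mu_0=-3/2, tau_0^2=4/9

obs 1: x=-5 → posterior Normal(-11/7, 8/7)
obs 2: x=-1 → posterior Normal(-3/2, 1)
obs 3: x=-3 → posterior Normal(-5/3, 8/9)
obs 4: x=-3/2 → posterior Normal(-33/20, 4/5)
obs 5: x=1 → posterior Normal(-31/22, 8/11)
obs 6: x=-4 → posterior Normal(-13/8, 2/3)
obs 7: x=5 → posterior Normal(-29/26, 8/13)
obs 8: x=-9/2 → posterior Normal(-19/14, 4/7)
obs 9: x=-2 → posterior Normal(-7/5, 8/15)
obs 10: x=-3 → posterior Normal(-3/2, 1/2)
obs 11: x=-8 → posterior Normal(-32/17, 8/17)
obs 12: x=5 → posterior Normal(-3/2, 4/9)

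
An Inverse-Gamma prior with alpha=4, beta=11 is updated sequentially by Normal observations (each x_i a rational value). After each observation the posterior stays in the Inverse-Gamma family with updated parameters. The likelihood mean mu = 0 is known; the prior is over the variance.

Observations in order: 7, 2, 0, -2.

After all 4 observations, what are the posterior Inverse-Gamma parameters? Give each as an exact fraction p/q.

alpha=6, beta=79/2

obs 1: x=7 → posterior Inverse-Gamma(9/2, 71/2)
obs 2: x=2 → posterior Inverse-Gamma(5, 75/2)
obs 3: x=0 → posterior Inverse-Gamma(11/2, 75/2)
obs 4: x=-2 → posterior Inverse-Gamma(6, 79/2)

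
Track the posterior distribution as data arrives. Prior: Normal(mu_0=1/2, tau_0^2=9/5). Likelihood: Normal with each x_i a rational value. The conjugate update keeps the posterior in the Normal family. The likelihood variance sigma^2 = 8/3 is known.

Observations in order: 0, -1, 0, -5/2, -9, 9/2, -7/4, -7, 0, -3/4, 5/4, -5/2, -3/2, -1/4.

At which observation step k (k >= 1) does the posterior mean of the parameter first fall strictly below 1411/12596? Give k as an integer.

obs 1: x=0 → posterior Normal(20/67, 72/67)
obs 2: x=-1 → posterior Normal(-7/94, 36/47)
obs 3: x=0 → posterior Normal(-7/121, 72/121)
obs 4: x=-5/2 → posterior Normal(-149/296, 18/37)
obs 5: x=-9 → posterior Normal(-127/70, 72/175)
obs 6: x=9/2 → posterior Normal(-98/101, 36/101)
obs 7: x=-7/4 → posterior Normal(-973/916, 72/229)
obs 8: x=-7 → posterior Normal(-1729/1024, 9/32)
obs 9: x=0 → posterior Normal(-1729/1132, 72/283)
obs 10: x=-3/4 → posterior Normal(-181/124, 36/155)
obs 11: x=5/4 → posterior Normal(-1675/1348, 72/337)
obs 12: x=-5/2 → posterior Normal(-1945/1456, 18/91)
obs 13: x=-3/2 → posterior Normal(-2107/1564, 72/391)
obs 14: x=-1/4 → posterior Normal(-97/76, 36/209)

k = 2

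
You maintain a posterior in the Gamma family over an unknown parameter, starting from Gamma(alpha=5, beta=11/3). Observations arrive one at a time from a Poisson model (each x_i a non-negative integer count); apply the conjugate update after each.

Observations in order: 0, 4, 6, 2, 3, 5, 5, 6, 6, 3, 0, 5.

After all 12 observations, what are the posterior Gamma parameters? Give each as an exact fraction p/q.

obs 1: x=0 → posterior Gamma(5, 14/3)
obs 2: x=4 → posterior Gamma(9, 17/3)
obs 3: x=6 → posterior Gamma(15, 20/3)
obs 4: x=2 → posterior Gamma(17, 23/3)
obs 5: x=3 → posterior Gamma(20, 26/3)
obs 6: x=5 → posterior Gamma(25, 29/3)
obs 7: x=5 → posterior Gamma(30, 32/3)
obs 8: x=6 → posterior Gamma(36, 35/3)
obs 9: x=6 → posterior Gamma(42, 38/3)
obs 10: x=3 → posterior Gamma(45, 41/3)
obs 11: x=0 → posterior Gamma(45, 44/3)
obs 12: x=5 → posterior Gamma(50, 47/3)

alpha=50, beta=47/3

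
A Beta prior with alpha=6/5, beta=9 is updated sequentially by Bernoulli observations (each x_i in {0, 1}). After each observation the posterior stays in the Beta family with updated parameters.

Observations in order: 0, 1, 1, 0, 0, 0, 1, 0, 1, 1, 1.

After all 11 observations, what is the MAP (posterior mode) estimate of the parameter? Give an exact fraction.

31/96

obs 1: x=0 → posterior Beta(6/5, 10)
obs 2: x=1 → posterior Beta(11/5, 10)
obs 3: x=1 → posterior Beta(16/5, 10)
obs 4: x=0 → posterior Beta(16/5, 11)
obs 5: x=0 → posterior Beta(16/5, 12)
obs 6: x=0 → posterior Beta(16/5, 13)
obs 7: x=1 → posterior Beta(21/5, 13)
obs 8: x=0 → posterior Beta(21/5, 14)
obs 9: x=1 → posterior Beta(26/5, 14)
obs 10: x=1 → posterior Beta(31/5, 14)
obs 11: x=1 → posterior Beta(36/5, 14)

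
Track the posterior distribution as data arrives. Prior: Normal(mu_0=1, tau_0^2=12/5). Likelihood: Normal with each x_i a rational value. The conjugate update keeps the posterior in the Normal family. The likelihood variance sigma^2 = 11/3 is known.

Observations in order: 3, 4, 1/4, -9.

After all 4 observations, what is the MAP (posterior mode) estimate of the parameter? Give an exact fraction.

-8/199

obs 1: x=3 → posterior Normal(163/91, 132/91)
obs 2: x=4 → posterior Normal(307/127, 132/127)
obs 3: x=1/4 → posterior Normal(316/163, 132/163)
obs 4: x=-9 → posterior Normal(-8/199, 132/199)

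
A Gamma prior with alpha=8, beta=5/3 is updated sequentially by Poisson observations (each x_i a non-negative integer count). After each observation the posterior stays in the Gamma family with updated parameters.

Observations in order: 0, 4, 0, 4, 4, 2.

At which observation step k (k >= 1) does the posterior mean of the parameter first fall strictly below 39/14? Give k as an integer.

obs 1: x=0 → posterior Gamma(8, 8/3)
obs 2: x=4 → posterior Gamma(12, 11/3)
obs 3: x=0 → posterior Gamma(12, 14/3)
obs 4: x=4 → posterior Gamma(16, 17/3)
obs 5: x=4 → posterior Gamma(20, 20/3)
obs 6: x=2 → posterior Gamma(22, 23/3)

k = 3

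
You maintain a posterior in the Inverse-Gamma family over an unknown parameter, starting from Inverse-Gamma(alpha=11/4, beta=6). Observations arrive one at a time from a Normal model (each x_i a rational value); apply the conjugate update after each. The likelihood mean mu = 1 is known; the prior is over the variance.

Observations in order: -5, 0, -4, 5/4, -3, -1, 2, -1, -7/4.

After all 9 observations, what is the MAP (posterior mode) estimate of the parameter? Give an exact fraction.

obs 1: x=-5 → posterior Inverse-Gamma(13/4, 24)
obs 2: x=0 → posterior Inverse-Gamma(15/4, 49/2)
obs 3: x=-4 → posterior Inverse-Gamma(17/4, 37)
obs 4: x=5/4 → posterior Inverse-Gamma(19/4, 1185/32)
obs 5: x=-3 → posterior Inverse-Gamma(21/4, 1441/32)
obs 6: x=-1 → posterior Inverse-Gamma(23/4, 1505/32)
obs 7: x=2 → posterior Inverse-Gamma(25/4, 1521/32)
obs 8: x=-1 → posterior Inverse-Gamma(27/4, 1585/32)
obs 9: x=-7/4 → posterior Inverse-Gamma(29/4, 853/16)

853/132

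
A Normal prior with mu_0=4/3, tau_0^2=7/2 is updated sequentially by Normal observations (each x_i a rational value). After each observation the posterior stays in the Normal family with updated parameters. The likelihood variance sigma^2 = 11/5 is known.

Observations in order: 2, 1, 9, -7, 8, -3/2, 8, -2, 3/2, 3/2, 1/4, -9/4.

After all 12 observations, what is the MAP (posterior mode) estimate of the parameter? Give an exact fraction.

obs 1: x=2 → posterior Normal(298/171, 77/57)
obs 2: x=1 → posterior Normal(403/276, 77/92)
obs 3: x=9 → posterior Normal(1348/381, 77/127)
obs 4: x=-7 → posterior Normal(613/486, 77/162)
obs 5: x=8 → posterior Normal(1453/591, 77/197)
obs 6: x=-3/2 → posterior Normal(2591/1392, 77/232)
obs 7: x=8 → posterior Normal(4271/1602, 77/267)
obs 8: x=-2 → posterior Normal(3851/1812, 77/302)
obs 9: x=3/2 → posterior Normal(2083/1011, 77/337)
obs 10: x=3/2 → posterior Normal(4481/2232, 77/372)
obs 11: x=1/4 → posterior Normal(9067/4884, 7/37)
obs 12: x=-9/4 → posterior Normal(4061/2652, 77/442)

4061/2652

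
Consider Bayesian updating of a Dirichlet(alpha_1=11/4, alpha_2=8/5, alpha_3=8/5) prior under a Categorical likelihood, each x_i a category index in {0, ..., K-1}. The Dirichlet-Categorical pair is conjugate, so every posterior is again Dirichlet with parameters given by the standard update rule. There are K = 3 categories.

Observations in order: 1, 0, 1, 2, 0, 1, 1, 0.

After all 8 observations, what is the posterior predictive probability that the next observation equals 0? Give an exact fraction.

obs 1: x=1 → posterior Dirichlet(11/4, 13/5, 8/5)
obs 2: x=0 → posterior Dirichlet(15/4, 13/5, 8/5)
obs 3: x=1 → posterior Dirichlet(15/4, 18/5, 8/5)
obs 4: x=2 → posterior Dirichlet(15/4, 18/5, 13/5)
obs 5: x=0 → posterior Dirichlet(19/4, 18/5, 13/5)
obs 6: x=1 → posterior Dirichlet(19/4, 23/5, 13/5)
obs 7: x=1 → posterior Dirichlet(19/4, 28/5, 13/5)
obs 8: x=0 → posterior Dirichlet(23/4, 28/5, 13/5)

115/279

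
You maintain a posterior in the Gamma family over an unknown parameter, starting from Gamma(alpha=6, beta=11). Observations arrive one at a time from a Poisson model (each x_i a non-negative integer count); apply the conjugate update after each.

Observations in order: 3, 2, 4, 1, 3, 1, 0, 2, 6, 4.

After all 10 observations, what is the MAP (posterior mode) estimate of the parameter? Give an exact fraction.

31/21

obs 1: x=3 → posterior Gamma(9, 12)
obs 2: x=2 → posterior Gamma(11, 13)
obs 3: x=4 → posterior Gamma(15, 14)
obs 4: x=1 → posterior Gamma(16, 15)
obs 5: x=3 → posterior Gamma(19, 16)
obs 6: x=1 → posterior Gamma(20, 17)
obs 7: x=0 → posterior Gamma(20, 18)
obs 8: x=2 → posterior Gamma(22, 19)
obs 9: x=6 → posterior Gamma(28, 20)
obs 10: x=4 → posterior Gamma(32, 21)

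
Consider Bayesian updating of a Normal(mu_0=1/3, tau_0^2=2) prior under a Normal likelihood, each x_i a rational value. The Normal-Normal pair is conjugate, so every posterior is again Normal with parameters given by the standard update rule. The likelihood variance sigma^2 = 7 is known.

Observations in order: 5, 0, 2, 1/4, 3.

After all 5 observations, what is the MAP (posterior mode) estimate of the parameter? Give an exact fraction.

obs 1: x=5 → posterior Normal(37/27, 14/9)
obs 2: x=0 → posterior Normal(37/33, 14/11)
obs 3: x=2 → posterior Normal(49/39, 14/13)
obs 4: x=1/4 → posterior Normal(101/90, 14/15)
obs 5: x=3 → posterior Normal(137/102, 14/17)

137/102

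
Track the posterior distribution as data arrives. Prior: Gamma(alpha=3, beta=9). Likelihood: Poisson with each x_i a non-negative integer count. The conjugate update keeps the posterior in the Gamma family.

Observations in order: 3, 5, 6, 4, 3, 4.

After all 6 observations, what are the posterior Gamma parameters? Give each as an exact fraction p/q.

obs 1: x=3 → posterior Gamma(6, 10)
obs 2: x=5 → posterior Gamma(11, 11)
obs 3: x=6 → posterior Gamma(17, 12)
obs 4: x=4 → posterior Gamma(21, 13)
obs 5: x=3 → posterior Gamma(24, 14)
obs 6: x=4 → posterior Gamma(28, 15)

alpha=28, beta=15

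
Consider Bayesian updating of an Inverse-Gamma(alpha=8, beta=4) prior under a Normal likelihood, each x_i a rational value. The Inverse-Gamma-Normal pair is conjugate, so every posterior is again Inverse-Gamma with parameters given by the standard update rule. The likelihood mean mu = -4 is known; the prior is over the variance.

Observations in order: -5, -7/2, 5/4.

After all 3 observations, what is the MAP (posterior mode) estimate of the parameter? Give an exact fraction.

obs 1: x=-5 → posterior Inverse-Gamma(17/2, 9/2)
obs 2: x=-7/2 → posterior Inverse-Gamma(9, 37/8)
obs 3: x=5/4 → posterior Inverse-Gamma(19/2, 589/32)

589/336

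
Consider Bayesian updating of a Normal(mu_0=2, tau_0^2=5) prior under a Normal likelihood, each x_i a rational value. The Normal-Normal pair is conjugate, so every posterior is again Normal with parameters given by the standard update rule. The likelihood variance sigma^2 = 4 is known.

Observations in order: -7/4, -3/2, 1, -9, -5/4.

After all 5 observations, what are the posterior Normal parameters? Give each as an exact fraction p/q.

obs 1: x=-7/4 → posterior Normal(-1/12, 20/9)
obs 2: x=-3/2 → posterior Normal(-33/56, 10/7)
obs 3: x=1 → posterior Normal(-13/76, 20/19)
obs 4: x=-9 → posterior Normal(-193/96, 5/6)
obs 5: x=-5/4 → posterior Normal(-109/58, 20/29)

mu_0=-109/58, tau_0^2=20/29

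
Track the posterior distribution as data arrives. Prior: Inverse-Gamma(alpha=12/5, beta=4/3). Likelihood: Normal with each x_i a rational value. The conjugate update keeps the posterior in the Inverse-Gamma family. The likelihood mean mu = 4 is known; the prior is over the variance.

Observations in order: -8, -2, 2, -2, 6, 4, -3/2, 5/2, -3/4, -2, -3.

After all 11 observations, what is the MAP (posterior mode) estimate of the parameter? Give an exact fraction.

88015/4272

obs 1: x=-8 → posterior Inverse-Gamma(29/10, 220/3)
obs 2: x=-2 → posterior Inverse-Gamma(17/5, 274/3)
obs 3: x=2 → posterior Inverse-Gamma(39/10, 280/3)
obs 4: x=-2 → posterior Inverse-Gamma(22/5, 334/3)
obs 5: x=6 → posterior Inverse-Gamma(49/10, 340/3)
obs 6: x=4 → posterior Inverse-Gamma(27/5, 340/3)
obs 7: x=-3/2 → posterior Inverse-Gamma(59/10, 3083/24)
obs 8: x=5/2 → posterior Inverse-Gamma(32/5, 1555/12)
obs 9: x=-3/4 → posterior Inverse-Gamma(69/10, 13523/96)
obs 10: x=-2 → posterior Inverse-Gamma(37/5, 15251/96)
obs 11: x=-3 → posterior Inverse-Gamma(79/10, 17603/96)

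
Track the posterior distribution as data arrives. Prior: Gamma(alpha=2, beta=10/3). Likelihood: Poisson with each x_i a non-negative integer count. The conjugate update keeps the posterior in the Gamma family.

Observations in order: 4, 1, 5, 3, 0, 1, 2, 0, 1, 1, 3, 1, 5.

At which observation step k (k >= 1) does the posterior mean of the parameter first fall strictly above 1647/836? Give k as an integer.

obs 1: x=4 → posterior Gamma(6, 13/3)
obs 2: x=1 → posterior Gamma(7, 16/3)
obs 3: x=5 → posterior Gamma(12, 19/3)
obs 4: x=3 → posterior Gamma(15, 22/3)
obs 5: x=0 → posterior Gamma(15, 25/3)
obs 6: x=1 → posterior Gamma(16, 28/3)
obs 7: x=2 → posterior Gamma(18, 31/3)
obs 8: x=0 → posterior Gamma(18, 34/3)
obs 9: x=1 → posterior Gamma(19, 37/3)
obs 10: x=1 → posterior Gamma(20, 40/3)
obs 11: x=3 → posterior Gamma(23, 43/3)
obs 12: x=1 → posterior Gamma(24, 46/3)
obs 13: x=5 → posterior Gamma(29, 49/3)

k = 4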